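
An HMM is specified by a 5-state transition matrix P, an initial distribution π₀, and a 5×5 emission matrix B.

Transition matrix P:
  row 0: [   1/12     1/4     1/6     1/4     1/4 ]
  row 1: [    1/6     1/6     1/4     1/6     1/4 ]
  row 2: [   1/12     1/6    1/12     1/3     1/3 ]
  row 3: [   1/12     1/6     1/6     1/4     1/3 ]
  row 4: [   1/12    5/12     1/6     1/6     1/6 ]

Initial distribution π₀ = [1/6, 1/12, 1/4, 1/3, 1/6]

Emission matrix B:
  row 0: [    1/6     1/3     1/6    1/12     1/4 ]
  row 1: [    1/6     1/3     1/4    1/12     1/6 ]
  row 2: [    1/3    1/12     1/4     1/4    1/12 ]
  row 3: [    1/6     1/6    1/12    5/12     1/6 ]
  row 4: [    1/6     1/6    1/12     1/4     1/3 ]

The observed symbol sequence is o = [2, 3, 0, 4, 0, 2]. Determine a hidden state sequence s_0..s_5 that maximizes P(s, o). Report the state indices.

t=0: δ = [2.778e-02, 2.083e-02, 6.250e-02, 2.778e-02, 1.389e-02]  (obs o_0=2)
t=1: δ = [4.340e-04, 8.681e-04, 1.302e-03, 8.681e-03, 5.208e-03]  ψ = [2, 2, 1, 2, 2]  (obs o_1=3)
t=2: δ = [1.206e-04, 3.617e-04, 4.823e-04, 3.617e-04, 4.823e-04]  ψ = [3, 4, 3, 3, 3]  (obs o_2=0)
t=3: δ = [1.507e-05, 3.349e-05, 7.535e-06, 2.679e-05, 5.358e-05]  ψ = [1, 4, 1, 2, 2]  (obs o_3=4)
t=4: δ = [9.303e-07, 3.721e-06, 2.977e-06, 1.488e-06, 1.488e-06]  ψ = [1, 4, 4, 4, 3]  (obs o_4=0)
t=5: δ = [1.034e-07, 1.550e-07, 2.326e-07, 8.269e-08, 8.269e-08]  ψ = [1, 1, 1, 2, 2]  (obs o_5=2)
backtrack: best end state = 2; path = [2, 3, 2, 4, 1, 2]

path = [2, 3, 2, 4, 1, 2]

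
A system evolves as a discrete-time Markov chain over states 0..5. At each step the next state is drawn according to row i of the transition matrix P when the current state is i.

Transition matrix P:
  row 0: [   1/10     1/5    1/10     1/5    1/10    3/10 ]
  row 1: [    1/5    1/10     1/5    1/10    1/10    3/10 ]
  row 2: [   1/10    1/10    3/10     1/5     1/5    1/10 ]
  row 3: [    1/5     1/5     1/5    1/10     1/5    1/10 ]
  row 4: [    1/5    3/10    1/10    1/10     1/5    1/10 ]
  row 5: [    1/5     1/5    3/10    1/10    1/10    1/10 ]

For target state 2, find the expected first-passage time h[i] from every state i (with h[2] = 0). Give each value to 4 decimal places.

h = [5.7451, 5.2534, 0.0000, 5.4090, 5.9344, 4.8156]

First-step conditioning: h[2] = 0; for i ≠ 2, h[i] = 1 + Σ_k P[i][k]·h[k].
  h[0] = 1 + 1/10·h[0] + 1/5·h[1] + 1/5·h[3] + 1/10·h[4] + 3/10·h[5]
  h[1] = 1 + 1/5·h[0] + 1/10·h[1] + 1/10·h[3] + 1/10·h[4] + 3/10·h[5]
  h[3] = 1 + 1/5·h[0] + 1/5·h[1] + 1/10·h[3] + 1/5·h[4] + 1/10·h[5]
  h[4] = 1 + 1/5·h[0] + 3/10·h[1] + 1/10·h[3] + 1/5·h[4] + 1/10·h[5]
  h[5] = 1 + 1/5·h[0] + 1/5·h[1] + 1/10·h[3] + 1/10·h[4] + 1/10·h[5]
Solving the 5×5 linear system over states ≠ 2 gives exactly h = [64960/11307, 19800/3769, 0, 61160/11307, 67100/11307, 18150/3769] (h[2] = 0 is the target).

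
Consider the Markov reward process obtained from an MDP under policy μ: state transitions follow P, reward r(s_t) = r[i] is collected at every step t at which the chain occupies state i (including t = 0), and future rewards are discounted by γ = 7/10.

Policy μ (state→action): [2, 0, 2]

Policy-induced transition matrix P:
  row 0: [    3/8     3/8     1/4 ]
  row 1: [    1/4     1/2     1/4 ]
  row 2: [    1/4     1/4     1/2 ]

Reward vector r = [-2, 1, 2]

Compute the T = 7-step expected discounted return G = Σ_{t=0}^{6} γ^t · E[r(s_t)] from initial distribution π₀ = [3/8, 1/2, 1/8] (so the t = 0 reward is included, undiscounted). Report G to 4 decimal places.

t=0: π = [0.3750, 0.5000, 0.1250], E[r] = 0.0000, γ^t·E[r] = 0.000000, running G = 0.000000
t=1: π = [0.2969, 0.4219, 0.2813], E[r] = 0.3906, γ^t·E[r] = 0.273438, running G = 0.273438
t=2: π = [0.2871, 0.3926, 0.3203], E[r] = 0.4590, γ^t·E[r] = 0.224902, running G = 0.498340
t=3: π = [0.2859, 0.3840, 0.3301], E[r] = 0.4724, γ^t·E[r] = 0.162037, running G = 0.660377
t=4: π = [0.2857, 0.3817, 0.3325], E[r] = 0.4753, γ^t·E[r] = 0.114122, running G = 0.774499
t=5: π = [0.2857, 0.3812, 0.3331], E[r] = 0.4760, γ^t·E[r] = 0.079998, running G = 0.854497
t=6: π = [0.2857, 0.3810, 0.3333], E[r] = 0.4761, γ^t·E[r] = 0.056017, running G = 0.910514

G = 0.9105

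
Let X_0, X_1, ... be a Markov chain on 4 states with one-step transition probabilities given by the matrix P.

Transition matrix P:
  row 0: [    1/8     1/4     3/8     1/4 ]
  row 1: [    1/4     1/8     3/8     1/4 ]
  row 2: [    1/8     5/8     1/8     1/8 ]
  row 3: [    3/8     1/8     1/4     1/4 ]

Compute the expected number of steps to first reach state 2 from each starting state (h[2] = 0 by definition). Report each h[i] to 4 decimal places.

h = [2.9091, 2.9091, 0.0000, 3.2727]

First-step conditioning: h[2] = 0; for i ≠ 2, h[i] = 1 + Σ_k P[i][k]·h[k].
  h[0] = 1 + 1/8·h[0] + 1/4·h[1] + 1/4·h[3]
  h[1] = 1 + 1/4·h[0] + 1/8·h[1] + 1/4·h[3]
  h[3] = 1 + 3/8·h[0] + 1/8·h[1] + 1/4·h[3]
Solving the 3×3 linear system over states ≠ 2 gives exactly h = [32/11, 32/11, 0, 36/11] (h[2] = 0 is the target).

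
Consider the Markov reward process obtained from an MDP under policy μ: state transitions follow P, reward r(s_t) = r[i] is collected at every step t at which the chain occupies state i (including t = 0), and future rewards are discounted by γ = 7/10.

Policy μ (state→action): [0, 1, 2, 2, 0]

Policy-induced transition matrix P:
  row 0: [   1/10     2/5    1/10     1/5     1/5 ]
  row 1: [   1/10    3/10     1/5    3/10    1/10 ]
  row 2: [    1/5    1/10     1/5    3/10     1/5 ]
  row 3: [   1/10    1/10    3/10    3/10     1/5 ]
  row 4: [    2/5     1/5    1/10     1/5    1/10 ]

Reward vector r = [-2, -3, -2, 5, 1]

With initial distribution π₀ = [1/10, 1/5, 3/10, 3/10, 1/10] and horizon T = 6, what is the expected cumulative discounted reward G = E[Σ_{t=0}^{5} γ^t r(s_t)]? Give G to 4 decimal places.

t=0: π = [0.1000, 0.2000, 0.3000, 0.3000, 0.1000], E[r] = 0.2000, γ^t·E[r] = 0.200000, running G = 0.200000
t=1: π = [0.1600, 0.1800, 0.2100, 0.2800, 0.1700], E[r] = 0.2900, γ^t·E[r] = 0.203000, running G = 0.403000
t=2: π = [0.1720, 0.2010, 0.1950, 0.2670, 0.1650], E[r] = 0.1630, γ^t·E[r] = 0.079870, running G = 0.482870
t=3: π = [0.1690, 0.2083, 0.1930, 0.2663, 0.1634], E[r] = 0.1460, γ^t·E[r] = 0.050078, running G = 0.532948
t=4: π = [0.1683, 0.2087, 0.1934, 0.2668, 0.1628], E[r] = 0.1471, γ^t·E[r] = 0.035321, running G = 0.568269
t=5: π = [0.1682, 0.2085, 0.1936, 0.2669, 0.1628], E[r] = 0.1482, γ^t·E[r] = 0.024911, running G = 0.593180

G = 0.5932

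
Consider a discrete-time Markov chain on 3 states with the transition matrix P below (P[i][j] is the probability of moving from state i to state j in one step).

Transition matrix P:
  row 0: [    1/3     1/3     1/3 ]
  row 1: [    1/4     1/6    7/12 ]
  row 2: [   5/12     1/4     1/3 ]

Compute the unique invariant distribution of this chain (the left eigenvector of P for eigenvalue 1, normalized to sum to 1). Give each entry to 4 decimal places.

Balance equations π_j = Σ_i π_i·P[i][j]:
  π_0 = 1/3·π_0 + 1/4·π_1 + 5/12·π_2
  π_1 = 1/3·π_0 + 1/6·π_1 + 1/4·π_2
  normalize: π_0 + π_1 + π_2 = 1
Solving the linear system gives exactly π = [59/171, 44/171, 68/171].

π = [0.3450, 0.2573, 0.3977]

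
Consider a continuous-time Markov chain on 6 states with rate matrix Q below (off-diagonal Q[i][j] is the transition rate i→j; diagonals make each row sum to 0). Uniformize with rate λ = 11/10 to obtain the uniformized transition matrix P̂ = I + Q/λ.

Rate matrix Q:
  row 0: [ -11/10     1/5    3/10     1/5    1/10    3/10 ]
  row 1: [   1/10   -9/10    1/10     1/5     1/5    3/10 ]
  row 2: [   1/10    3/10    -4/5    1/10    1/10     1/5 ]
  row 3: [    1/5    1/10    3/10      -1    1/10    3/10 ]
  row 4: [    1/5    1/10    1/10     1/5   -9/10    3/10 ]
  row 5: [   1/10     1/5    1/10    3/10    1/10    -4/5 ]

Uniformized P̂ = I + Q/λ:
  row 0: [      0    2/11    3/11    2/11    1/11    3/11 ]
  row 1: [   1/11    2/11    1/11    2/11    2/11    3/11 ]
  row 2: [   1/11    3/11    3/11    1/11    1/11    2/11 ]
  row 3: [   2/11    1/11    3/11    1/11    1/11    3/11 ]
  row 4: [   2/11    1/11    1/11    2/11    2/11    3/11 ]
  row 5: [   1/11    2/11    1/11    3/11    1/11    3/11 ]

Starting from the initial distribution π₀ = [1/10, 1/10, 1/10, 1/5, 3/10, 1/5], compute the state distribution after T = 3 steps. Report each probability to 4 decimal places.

π = [0.1077, 0.1713, 0.1740, 0.1734, 0.1168, 0.2568]

t=0: π = [0.1000, 0.1000, 0.1000, 0.2000, 0.3000, 0.2000]
t=1: π = [0.1273, 0.1455, 0.1636, 0.1727, 0.1273, 0.2636]
t=2: π = [0.1066, 0.1694, 0.1752, 0.1752, 0.1157, 0.2579]
t=3: π = [0.1077, 0.1713, 0.1740, 0.1734, 0.1168, 0.2568]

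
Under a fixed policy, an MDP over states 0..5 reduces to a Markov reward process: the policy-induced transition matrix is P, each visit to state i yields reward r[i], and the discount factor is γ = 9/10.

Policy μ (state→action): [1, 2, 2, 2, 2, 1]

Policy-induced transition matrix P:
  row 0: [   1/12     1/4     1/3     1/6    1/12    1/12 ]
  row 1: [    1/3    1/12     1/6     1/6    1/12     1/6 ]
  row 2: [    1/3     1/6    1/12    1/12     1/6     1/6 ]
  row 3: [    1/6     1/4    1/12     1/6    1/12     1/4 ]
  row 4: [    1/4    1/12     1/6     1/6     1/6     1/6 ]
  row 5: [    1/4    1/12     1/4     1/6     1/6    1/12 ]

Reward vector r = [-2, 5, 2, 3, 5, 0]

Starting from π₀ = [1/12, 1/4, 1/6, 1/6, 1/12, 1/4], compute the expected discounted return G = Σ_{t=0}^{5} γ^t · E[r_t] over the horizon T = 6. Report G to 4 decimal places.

G = 8.8082

t=0: π = [0.0833, 0.2500, 0.1667, 0.1667, 0.0833, 0.2500], E[r] = 2.3333, γ^t·E[r] = 2.333333, running G = 2.333333
t=1: π = [0.2569, 0.1389, 0.1736, 0.1528, 0.1250, 0.1528], E[r] = 1.6111, γ^t·E[r] = 1.450000, running G = 3.783333
t=2: π = [0.2205, 0.1661, 0.1950, 0.1522, 0.1209, 0.1453], E[r] = 1.8409, γ^t·E[r] = 1.491094, running G = 5.274427
t=3: π = [0.2307, 0.1617, 0.1866, 0.1504, 0.1218, 0.1489], E[r] = 1.7804, γ^t·E[r] = 1.297934, running G = 6.572361
t=4: π = [0.2280, 0.1624, 0.1894, 0.1511, 0.1214, 0.1476], E[r] = 1.7953, γ^t·E[r] = 1.177883, running G = 7.750244
t=5: π = [0.2287, 0.1623, 0.1886, 0.1509, 0.1215, 0.1480], E[r] = 1.7916, γ^t·E[r] = 1.057946, running G = 8.808190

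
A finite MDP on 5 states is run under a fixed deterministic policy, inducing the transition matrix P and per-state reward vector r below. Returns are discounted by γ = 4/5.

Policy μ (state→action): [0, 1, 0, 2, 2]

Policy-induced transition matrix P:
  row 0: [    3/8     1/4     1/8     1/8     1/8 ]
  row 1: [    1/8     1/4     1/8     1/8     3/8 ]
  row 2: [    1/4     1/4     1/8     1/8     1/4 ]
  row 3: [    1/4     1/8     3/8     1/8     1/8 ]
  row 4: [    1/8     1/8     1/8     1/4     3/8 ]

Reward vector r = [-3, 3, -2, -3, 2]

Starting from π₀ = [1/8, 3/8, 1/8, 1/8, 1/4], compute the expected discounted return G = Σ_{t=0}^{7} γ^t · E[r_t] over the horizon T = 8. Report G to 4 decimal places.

G = -0.3001

t=0: π = [0.1250, 0.3750, 0.1250, 0.1250, 0.2500], E[r] = 0.6250, γ^t·E[r] = 0.625000, running G = 0.625000
t=1: π = [0.1875, 0.2031, 0.1563, 0.1563, 0.2969], E[r] = -0.1406, γ^t·E[r] = -0.112500, running G = 0.512500
t=2: π = [0.2109, 0.1934, 0.1641, 0.1621, 0.2695], E[r] = -0.3281, γ^t·E[r] = -0.210000, running G = 0.302500
t=3: π = [0.2185, 0.1960, 0.1655, 0.1587, 0.2612], E[r] = -0.3521, γ^t·E[r] = -0.180250, running G = 0.122250
t=4: π = [0.2202, 0.1975, 0.1647, 0.1577, 0.2600], E[r] = -0.3502, γ^t·E[r] = -0.143450, running G = -0.021200
t=5: π = [0.2203, 0.1978, 0.1644, 0.1575, 0.2600], E[r] = -0.3490, γ^t·E[r] = -0.114365, running G = -0.135565
t=6: π = [0.2203, 0.1978, 0.1644, 0.1575, 0.2600], E[r] = -0.3488, γ^t·E[r] = -0.091428, running G = -0.226993
t=7: π = [0.2203, 0.1978, 0.1644, 0.1575, 0.2600], E[r] = -0.3487, γ^t·E[r] = -0.073138, running G = -0.300131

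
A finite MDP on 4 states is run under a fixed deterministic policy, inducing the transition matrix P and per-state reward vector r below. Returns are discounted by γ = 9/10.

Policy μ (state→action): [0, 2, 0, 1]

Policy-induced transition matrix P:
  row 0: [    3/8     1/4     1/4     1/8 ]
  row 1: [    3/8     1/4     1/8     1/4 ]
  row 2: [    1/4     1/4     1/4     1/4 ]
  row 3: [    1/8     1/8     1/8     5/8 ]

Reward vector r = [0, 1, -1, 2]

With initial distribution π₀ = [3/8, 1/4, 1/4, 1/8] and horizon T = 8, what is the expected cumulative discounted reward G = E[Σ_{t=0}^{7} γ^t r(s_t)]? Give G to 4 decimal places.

t=0: π = [0.3750, 0.2500, 0.2500, 0.1250], E[r] = 0.2500, γ^t·E[r] = 0.250000, running G = 0.250000
t=1: π = [0.3125, 0.2344, 0.2031, 0.2500], E[r] = 0.5313, γ^t·E[r] = 0.478125, running G = 0.728125
t=2: π = [0.2871, 0.2188, 0.1895, 0.3047], E[r] = 0.6387, γ^t·E[r] = 0.517324, running G = 1.245449
t=3: π = [0.2751, 0.2119, 0.1846, 0.3284], E[r] = 0.6841, γ^t·E[r] = 0.498696, running G = 1.744145
t=4: π = [0.2698, 0.2090, 0.1825, 0.3387], E[r] = 0.7040, γ^t·E[r] = 0.461881, running G = 2.206026
t=5: π = [0.2675, 0.2077, 0.1815, 0.3433], E[r] = 0.7127, γ^t·E[r] = 0.420853, running G = 2.626879
t=6: π = [0.2665, 0.2071, 0.1811, 0.3453], E[r] = 0.7166, γ^t·E[r] = 0.380807, running G = 3.007686
t=7: π = [0.2660, 0.2068, 0.1810, 0.3462], E[r] = 0.7182, γ^t·E[r] = 0.343532, running G = 3.351218

G = 3.3512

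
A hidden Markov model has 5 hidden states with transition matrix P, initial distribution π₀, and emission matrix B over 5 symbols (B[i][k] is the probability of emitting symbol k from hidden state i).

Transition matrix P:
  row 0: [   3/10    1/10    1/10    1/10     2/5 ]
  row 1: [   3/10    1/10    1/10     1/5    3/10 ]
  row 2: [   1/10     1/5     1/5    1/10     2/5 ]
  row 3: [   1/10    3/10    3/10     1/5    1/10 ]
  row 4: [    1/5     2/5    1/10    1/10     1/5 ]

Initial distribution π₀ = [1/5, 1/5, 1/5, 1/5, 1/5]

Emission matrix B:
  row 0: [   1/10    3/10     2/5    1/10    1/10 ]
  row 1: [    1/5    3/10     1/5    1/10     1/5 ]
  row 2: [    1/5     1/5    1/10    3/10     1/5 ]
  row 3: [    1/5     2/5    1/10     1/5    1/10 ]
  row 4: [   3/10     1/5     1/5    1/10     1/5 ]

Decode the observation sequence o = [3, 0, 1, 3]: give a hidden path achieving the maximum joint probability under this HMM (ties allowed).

path = [2, 4, 1, 3]

t=0: δ = [2.000e-02, 2.000e-02, 6.000e-02, 4.000e-02, 2.000e-02]  (obs o_0=3)
t=1: δ = [6.000e-04, 2.400e-03, 2.400e-03, 1.600e-03, 7.200e-03]  ψ = [0, 2, 2, 3, 2]  (obs o_1=0)
t=2: δ = [4.320e-04, 8.640e-04, 1.440e-04, 2.880e-04, 2.880e-04]  ψ = [4, 4, 4, 4, 4]  (obs o_2=1)
t=3: δ = [2.592e-05, 1.152e-05, 2.592e-05, 3.456e-05, 2.592e-05]  ψ = [1, 4, 1, 1, 1]  (obs o_3=3)
backtrack: best end state = 3; path = [2, 4, 1, 3]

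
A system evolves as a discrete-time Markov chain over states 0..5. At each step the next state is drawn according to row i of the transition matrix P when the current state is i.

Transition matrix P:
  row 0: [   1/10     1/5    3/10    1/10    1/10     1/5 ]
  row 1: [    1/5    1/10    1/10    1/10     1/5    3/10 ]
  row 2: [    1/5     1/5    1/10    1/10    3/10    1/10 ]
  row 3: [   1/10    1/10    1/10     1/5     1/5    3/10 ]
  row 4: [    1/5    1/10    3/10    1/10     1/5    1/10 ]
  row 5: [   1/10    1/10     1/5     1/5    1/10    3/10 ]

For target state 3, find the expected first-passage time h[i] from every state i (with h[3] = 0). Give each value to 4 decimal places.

h = [8.3603, 8.2686, 8.4566, 0.0000, 8.4737, 7.4308]

First-step conditioning: h[3] = 0; for i ≠ 3, h[i] = 1 + Σ_k P[i][k]·h[k].
  h[0] = 1 + 1/10·h[0] + 1/5·h[1] + 3/10·h[2] + 1/10·h[4] + 1/5·h[5]
  h[1] = 1 + 1/5·h[0] + 1/10·h[1] + 1/10·h[2] + 1/5·h[4] + 3/10·h[5]
  h[2] = 1 + 1/5·h[0] + 1/5·h[1] + 1/10·h[2] + 3/10·h[4] + 1/10·h[5]
  h[4] = 1 + 1/5·h[0] + 1/10·h[1] + 3/10·h[2] + 1/5·h[4] + 1/10·h[5]
  h[5] = 1 + 1/10·h[0] + 1/10·h[1] + 1/5·h[2] + 1/10·h[4] + 3/10·h[5]
Solving the 5×5 linear system over states ≠ 3 gives exactly h = [26895/3217, 26600/3217, 27205/3217, 0, 27260/3217, 23905/3217] (h[3] = 0 is the target).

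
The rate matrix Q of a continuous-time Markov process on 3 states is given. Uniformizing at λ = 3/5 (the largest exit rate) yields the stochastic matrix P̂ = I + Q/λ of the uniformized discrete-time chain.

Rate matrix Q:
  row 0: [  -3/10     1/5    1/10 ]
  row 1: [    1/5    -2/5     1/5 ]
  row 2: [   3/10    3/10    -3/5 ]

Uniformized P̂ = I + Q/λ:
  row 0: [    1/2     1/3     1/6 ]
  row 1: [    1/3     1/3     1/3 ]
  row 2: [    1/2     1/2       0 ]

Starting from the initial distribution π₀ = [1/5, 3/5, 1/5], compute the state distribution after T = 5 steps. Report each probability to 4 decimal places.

t=0: π = [0.2000, 0.6000, 0.2000]
t=1: π = [0.4000, 0.3667, 0.2333]
t=2: π = [0.4389, 0.3722, 0.1889]
t=3: π = [0.4380, 0.3648, 0.1972]
t=4: π = [0.4392, 0.3662, 0.1946]
t=5: π = [0.4390, 0.3658, 0.1953]

π = [0.4390, 0.3658, 0.1953]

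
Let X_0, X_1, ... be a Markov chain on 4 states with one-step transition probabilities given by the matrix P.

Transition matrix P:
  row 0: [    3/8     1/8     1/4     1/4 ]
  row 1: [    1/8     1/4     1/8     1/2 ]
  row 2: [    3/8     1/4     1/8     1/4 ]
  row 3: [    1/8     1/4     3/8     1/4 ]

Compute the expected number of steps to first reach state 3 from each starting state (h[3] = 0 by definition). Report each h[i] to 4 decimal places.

First-step conditioning: h[3] = 0; for i ≠ 3, h[i] = 1 + Σ_k P[i][k]·h[k].
  h[0] = 1 + 3/8·h[0] + 1/8·h[1] + 1/4·h[2]
  h[1] = 1 + 1/8·h[0] + 1/4·h[1] + 1/8·h[2]
  h[2] = 1 + 3/8·h[0] + 1/4·h[1] + 1/8·h[2]
Solving the 3×3 linear system over states ≠ 3 gives exactly h = [256/75, 184/75, 248/75, 0] (h[3] = 0 is the target).

h = [3.4133, 2.4533, 3.3067, 0.0000]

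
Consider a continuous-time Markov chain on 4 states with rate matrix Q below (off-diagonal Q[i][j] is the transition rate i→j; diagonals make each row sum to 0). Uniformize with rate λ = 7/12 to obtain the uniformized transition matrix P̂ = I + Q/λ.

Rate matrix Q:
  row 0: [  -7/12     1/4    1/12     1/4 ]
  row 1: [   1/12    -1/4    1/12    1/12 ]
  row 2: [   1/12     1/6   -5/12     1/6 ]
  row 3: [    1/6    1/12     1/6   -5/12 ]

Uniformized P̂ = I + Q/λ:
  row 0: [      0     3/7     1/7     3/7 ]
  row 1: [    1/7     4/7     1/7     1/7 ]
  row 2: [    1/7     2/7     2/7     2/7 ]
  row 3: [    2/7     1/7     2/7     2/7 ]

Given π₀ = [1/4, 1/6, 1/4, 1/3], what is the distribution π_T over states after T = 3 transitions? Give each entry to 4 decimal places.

π = [0.1569, 0.3737, 0.2114, 0.2580]

t=0: π = [0.2500, 0.1667, 0.2500, 0.3333]
t=1: π = [0.1548, 0.3214, 0.2262, 0.2976]
t=2: π = [0.1633, 0.3571, 0.2177, 0.2619]
t=3: π = [0.1569, 0.3737, 0.2114, 0.2580]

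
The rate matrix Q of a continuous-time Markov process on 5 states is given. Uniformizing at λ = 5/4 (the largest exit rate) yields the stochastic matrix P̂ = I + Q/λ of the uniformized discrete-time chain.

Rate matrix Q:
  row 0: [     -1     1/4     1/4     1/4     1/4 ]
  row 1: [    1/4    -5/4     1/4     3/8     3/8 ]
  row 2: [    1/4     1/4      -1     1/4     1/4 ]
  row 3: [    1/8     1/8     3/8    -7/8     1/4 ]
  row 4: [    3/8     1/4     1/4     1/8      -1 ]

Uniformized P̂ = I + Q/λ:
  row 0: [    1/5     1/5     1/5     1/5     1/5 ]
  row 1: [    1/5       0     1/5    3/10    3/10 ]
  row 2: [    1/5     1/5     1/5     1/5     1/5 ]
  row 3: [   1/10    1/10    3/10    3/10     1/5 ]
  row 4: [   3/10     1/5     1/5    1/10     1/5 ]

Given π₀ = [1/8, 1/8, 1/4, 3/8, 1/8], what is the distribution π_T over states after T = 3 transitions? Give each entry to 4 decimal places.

t=0: π = [0.1250, 0.1250, 0.2500, 0.3750, 0.1250]
t=1: π = [0.1750, 0.1375, 0.2375, 0.2375, 0.2125]
t=2: π = [0.1975, 0.1488, 0.2238, 0.2163, 0.2138]
t=3: π = [0.1998, 0.1486, 0.2216, 0.2151, 0.2149]

π = [0.1998, 0.1486, 0.2216, 0.2151, 0.2149]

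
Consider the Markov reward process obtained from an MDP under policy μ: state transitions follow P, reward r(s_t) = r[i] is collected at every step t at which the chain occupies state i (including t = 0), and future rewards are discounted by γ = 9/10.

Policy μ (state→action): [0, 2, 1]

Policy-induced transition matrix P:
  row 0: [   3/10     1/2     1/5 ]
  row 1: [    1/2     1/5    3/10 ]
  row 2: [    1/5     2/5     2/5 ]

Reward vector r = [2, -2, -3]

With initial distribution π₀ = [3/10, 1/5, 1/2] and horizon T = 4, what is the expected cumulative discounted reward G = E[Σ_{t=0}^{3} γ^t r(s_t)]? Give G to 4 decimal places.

G = -3.7708

t=0: π = [0.3000, 0.2000, 0.5000], E[r] = -1.3000, γ^t·E[r] = -1.300000, running G = -1.300000
t=1: π = [0.2900, 0.3900, 0.3200], E[r] = -1.1600, γ^t·E[r] = -1.044000, running G = -2.344000
t=2: π = [0.3460, 0.3510, 0.3030], E[r] = -0.9190, γ^t·E[r] = -0.744390, running G = -3.088390
t=3: π = [0.3399, 0.3644, 0.2957], E[r] = -0.9361, γ^t·E[r] = -0.682417, running G = -3.770807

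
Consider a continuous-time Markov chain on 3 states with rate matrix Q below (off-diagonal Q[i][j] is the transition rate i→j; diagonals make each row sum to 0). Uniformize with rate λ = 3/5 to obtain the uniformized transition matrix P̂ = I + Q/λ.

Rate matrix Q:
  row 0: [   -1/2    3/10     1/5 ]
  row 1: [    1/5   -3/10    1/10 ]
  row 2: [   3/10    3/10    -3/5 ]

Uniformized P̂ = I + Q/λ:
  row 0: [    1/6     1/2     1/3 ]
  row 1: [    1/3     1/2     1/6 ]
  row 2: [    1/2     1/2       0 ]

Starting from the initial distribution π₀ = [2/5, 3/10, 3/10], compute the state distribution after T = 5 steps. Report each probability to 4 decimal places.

π = [0.3126, 0.5000, 0.1874]

t=0: π = [0.4000, 0.3000, 0.3000]
t=1: π = [0.3167, 0.5000, 0.1833]
t=2: π = [0.3111, 0.5000, 0.1889]
t=3: π = [0.3130, 0.5000, 0.1870]
t=4: π = [0.3123, 0.5000, 0.1877]
t=5: π = [0.3126, 0.5000, 0.1874]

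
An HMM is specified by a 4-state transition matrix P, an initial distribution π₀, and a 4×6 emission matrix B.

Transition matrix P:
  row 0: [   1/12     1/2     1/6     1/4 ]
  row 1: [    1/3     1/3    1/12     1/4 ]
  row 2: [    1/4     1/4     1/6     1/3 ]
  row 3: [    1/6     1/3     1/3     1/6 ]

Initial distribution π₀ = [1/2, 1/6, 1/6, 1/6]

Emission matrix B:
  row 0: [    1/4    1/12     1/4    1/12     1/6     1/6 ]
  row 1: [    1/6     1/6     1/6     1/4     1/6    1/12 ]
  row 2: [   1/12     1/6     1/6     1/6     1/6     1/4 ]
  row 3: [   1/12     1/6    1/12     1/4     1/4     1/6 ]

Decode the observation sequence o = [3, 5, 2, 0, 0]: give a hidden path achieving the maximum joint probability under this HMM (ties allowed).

t=0: δ = [4.167e-02, 4.167e-02, 2.778e-02, 4.167e-02]  (obs o_0=3)
t=1: δ = [2.315e-03, 1.736e-03, 3.472e-03, 1.736e-03]  ψ = [1, 0, 3, 0]  (obs o_1=5)
t=2: δ = [2.170e-04, 1.929e-04, 9.645e-05, 9.645e-05]  ψ = [2, 0, 2, 2]  (obs o_2=2)
t=3: δ = [1.608e-05, 1.808e-05, 3.014e-06, 4.521e-06]  ψ = [1, 0, 0, 0]  (obs o_3=0)
t=4: δ = [1.507e-06, 1.340e-06, 2.233e-07, 3.768e-07]  ψ = [1, 0, 0, 1]  (obs o_4=0)
backtrack: best end state = 0; path = [3, 2, 0, 1, 0]

path = [3, 2, 0, 1, 0]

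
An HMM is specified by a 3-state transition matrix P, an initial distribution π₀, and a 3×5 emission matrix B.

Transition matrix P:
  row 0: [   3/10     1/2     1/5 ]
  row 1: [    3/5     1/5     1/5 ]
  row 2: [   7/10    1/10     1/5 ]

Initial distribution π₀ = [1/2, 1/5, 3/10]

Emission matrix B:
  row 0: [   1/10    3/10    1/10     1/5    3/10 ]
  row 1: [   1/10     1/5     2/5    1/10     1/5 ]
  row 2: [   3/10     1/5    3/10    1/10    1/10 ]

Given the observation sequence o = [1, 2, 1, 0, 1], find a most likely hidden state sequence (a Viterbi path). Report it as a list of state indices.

path = [0, 1, 0, 2, 0]

t=0: δ = [1.500e-01, 4.000e-02, 6.000e-02]  (obs o_0=1)
t=1: δ = [4.500e-03, 3.000e-02, 9.000e-03]  ψ = [0, 0, 0]  (obs o_1=2)
t=2: δ = [5.400e-03, 1.200e-03, 1.200e-03]  ψ = [1, 1, 1]  (obs o_2=1)
t=3: δ = [1.620e-04, 2.700e-04, 3.240e-04]  ψ = [0, 0, 0]  (obs o_3=0)
t=4: δ = [6.804e-05, 1.620e-05, 1.296e-05]  ψ = [2, 0, 2]  (obs o_4=1)
backtrack: best end state = 0; path = [0, 1, 0, 2, 0]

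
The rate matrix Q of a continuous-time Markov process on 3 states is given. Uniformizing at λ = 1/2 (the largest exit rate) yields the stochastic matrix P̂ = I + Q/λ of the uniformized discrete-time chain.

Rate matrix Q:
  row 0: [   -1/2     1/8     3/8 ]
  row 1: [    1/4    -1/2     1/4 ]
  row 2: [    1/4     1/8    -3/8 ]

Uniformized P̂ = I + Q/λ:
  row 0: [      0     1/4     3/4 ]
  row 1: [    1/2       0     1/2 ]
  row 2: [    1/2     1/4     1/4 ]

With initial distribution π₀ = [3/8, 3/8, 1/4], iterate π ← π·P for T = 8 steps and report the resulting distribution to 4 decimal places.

t=0: π = [0.3750, 0.3750, 0.2500]
t=1: π = [0.3125, 0.1563, 0.5313]
t=2: π = [0.3438, 0.2109, 0.4453]
t=3: π = [0.3281, 0.1973, 0.4746]
t=4: π = [0.3359, 0.2007, 0.4634]
t=5: π = [0.3320, 0.1998, 0.4681]
t=6: π = [0.3340, 0.2000, 0.4660]
t=7: π = [0.3330, 0.2000, 0.4670]
t=8: π = [0.3335, 0.2000, 0.4665]

π = [0.3335, 0.2000, 0.4665]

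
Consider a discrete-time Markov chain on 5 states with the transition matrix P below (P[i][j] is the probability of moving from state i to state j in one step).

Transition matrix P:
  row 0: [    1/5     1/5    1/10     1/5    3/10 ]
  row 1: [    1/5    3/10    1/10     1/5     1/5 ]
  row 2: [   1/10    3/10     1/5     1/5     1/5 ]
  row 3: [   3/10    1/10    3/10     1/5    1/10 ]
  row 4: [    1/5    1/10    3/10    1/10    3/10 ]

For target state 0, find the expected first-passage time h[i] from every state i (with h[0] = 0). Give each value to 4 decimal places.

First-step conditioning: h[0] = 0; for i ≠ 0, h[i] = 1 + Σ_k P[i][k]·h[k].
  h[1] = 1 + 3/10·h[1] + 1/10·h[2] + 1/5·h[3] + 1/5·h[4]
  h[2] = 1 + 3/10·h[1] + 1/5·h[2] + 1/5·h[3] + 1/5·h[4]
  h[3] = 1 + 1/10·h[1] + 3/10·h[2] + 1/5·h[3] + 1/10·h[4]
  h[4] = 1 + 1/10·h[1] + 3/10·h[2] + 1/10·h[3] + 3/10·h[4]
Solving the 4×4 linear system over states ≠ 0 gives exactly h = [0, 8010/1589, 8900/1589, 7360/1589, 8280/1589] (h[0] = 0 is the target).

h = [0.0000, 5.0409, 5.6010, 4.6318, 5.2108]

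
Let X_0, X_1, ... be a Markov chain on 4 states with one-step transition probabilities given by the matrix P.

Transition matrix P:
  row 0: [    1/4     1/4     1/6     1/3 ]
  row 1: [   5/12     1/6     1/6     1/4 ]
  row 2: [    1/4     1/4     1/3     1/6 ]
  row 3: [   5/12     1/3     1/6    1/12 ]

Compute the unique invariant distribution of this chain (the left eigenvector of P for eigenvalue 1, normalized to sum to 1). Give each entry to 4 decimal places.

π = [0.3286, 0.2480, 0.2000, 0.2235]

Balance equations π_j = Σ_i π_i·P[i][j]:
  π_0 = 1/4·π_0 + 5/12·π_1 + 1/4·π_2 + 5/12·π_3
  π_1 = 1/4·π_0 + 1/6·π_1 + 1/4·π_2 + 1/3·π_3
  π_2 = 1/6·π_0 + 1/6·π_1 + 1/3·π_2 + 1/6·π_3
  normalize: π_0 + π_1 + π_2 + π_3 = 1
Solving the linear system gives exactly π = [23/70, 243/980, 1/5, 219/980].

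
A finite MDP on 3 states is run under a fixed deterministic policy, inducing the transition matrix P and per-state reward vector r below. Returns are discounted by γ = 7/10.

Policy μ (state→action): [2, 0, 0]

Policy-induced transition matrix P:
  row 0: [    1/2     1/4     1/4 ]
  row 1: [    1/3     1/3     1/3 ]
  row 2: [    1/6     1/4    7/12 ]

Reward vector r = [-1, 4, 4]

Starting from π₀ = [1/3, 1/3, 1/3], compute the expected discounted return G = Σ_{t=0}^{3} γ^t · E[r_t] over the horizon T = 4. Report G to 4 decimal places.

t=0: π = [0.3333, 0.3333, 0.3333], E[r] = 2.3333, γ^t·E[r] = 2.333333, running G = 2.333333
t=1: π = [0.3333, 0.2778, 0.3889], E[r] = 2.3333, γ^t·E[r] = 1.633333, running G = 3.966667
t=2: π = [0.3241, 0.2731, 0.4028], E[r] = 2.3796, γ^t·E[r] = 1.166019, running G = 5.132685
t=3: π = [0.3202, 0.2728, 0.4070], E[r] = 2.3989, γ^t·E[r] = 0.822829, running G = 5.955515

G = 5.9555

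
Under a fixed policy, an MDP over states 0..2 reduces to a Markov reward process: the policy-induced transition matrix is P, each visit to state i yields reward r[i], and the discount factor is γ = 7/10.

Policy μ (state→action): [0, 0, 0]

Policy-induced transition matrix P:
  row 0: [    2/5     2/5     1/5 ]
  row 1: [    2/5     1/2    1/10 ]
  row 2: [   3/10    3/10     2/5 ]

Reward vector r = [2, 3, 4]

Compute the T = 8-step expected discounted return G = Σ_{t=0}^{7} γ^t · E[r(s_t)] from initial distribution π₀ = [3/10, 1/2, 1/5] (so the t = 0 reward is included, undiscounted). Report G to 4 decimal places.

t=0: π = [0.3000, 0.5000, 0.2000], E[r] = 2.9000, γ^t·E[r] = 2.900000, running G = 2.900000
t=1: π = [0.3800, 0.4300, 0.1900], E[r] = 2.8100, γ^t·E[r] = 1.967000, running G = 4.867000
t=2: π = [0.3810, 0.4240, 0.1950], E[r] = 2.8140, γ^t·E[r] = 1.378860, running G = 6.245860
t=3: π = [0.3805, 0.4229, 0.1966], E[r] = 2.8161, γ^t·E[r] = 0.965922, running G = 7.211782
t=4: π = [0.3803, 0.4226, 0.1970], E[r] = 2.8167, γ^t·E[r] = 0.676287, running G = 7.888070
t=5: π = [0.3803, 0.4226, 0.1971], E[r] = 2.8168, γ^t·E[r] = 0.473427, running G = 8.361497
t=6: π = [0.3803, 0.4225, 0.1972], E[r] = 2.8169, γ^t·E[r] = 0.331404, running G = 8.692901
t=7: π = [0.3803, 0.4225, 0.1972], E[r] = 2.8169, γ^t·E[r] = 0.231984, running G = 8.924884

G = 8.9249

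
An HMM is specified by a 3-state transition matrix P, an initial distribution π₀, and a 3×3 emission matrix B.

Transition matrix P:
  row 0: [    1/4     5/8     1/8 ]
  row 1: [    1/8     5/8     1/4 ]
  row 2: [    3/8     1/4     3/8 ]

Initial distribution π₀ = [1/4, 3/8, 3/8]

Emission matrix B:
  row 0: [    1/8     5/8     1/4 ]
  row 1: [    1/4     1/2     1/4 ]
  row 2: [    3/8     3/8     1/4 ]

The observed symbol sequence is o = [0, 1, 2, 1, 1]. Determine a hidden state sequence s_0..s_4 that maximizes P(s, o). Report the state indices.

path = [2, 0, 1, 1, 1]

t=0: δ = [3.125e-02, 9.375e-02, 1.406e-01]  (obs o_0=0)
t=1: δ = [3.296e-02, 2.930e-02, 1.978e-02]  ψ = [2, 1, 2]  (obs o_1=1)
t=2: δ = [2.060e-03, 5.150e-03, 1.854e-03]  ψ = [0, 0, 2]  (obs o_2=2)
t=3: δ = [4.345e-04, 1.609e-03, 4.828e-04]  ψ = [2, 1, 1]  (obs o_3=1)
t=4: δ = [1.257e-04, 5.029e-04, 1.509e-04]  ψ = [1, 1, 1]  (obs o_4=1)
backtrack: best end state = 1; path = [2, 0, 1, 1, 1]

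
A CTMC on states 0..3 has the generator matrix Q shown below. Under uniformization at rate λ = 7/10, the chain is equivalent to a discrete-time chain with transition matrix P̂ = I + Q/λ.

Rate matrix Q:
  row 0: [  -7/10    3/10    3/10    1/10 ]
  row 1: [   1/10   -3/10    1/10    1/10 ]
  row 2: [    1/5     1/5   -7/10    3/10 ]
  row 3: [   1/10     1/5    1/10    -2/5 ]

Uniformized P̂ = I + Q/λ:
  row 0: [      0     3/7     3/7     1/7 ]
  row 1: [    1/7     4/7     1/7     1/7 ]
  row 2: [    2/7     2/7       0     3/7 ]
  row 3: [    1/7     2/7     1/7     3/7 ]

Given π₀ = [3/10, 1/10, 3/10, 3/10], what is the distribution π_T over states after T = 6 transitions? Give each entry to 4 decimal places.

t=0: π = [0.3000, 0.1000, 0.3000, 0.3000]
t=1: π = [0.1429, 0.3571, 0.1857, 0.3143]
t=2: π = [0.1490, 0.4082, 0.1571, 0.2857]
t=3: π = [0.1440, 0.4236, 0.1630, 0.2694]
t=4: π = [0.1456, 0.4273, 0.1607, 0.2664]
t=5: π = [0.1450, 0.4286, 0.1615, 0.2649]
t=6: π = [0.1452, 0.4289, 0.1612, 0.2647]

π = [0.1452, 0.4289, 0.1612, 0.2647]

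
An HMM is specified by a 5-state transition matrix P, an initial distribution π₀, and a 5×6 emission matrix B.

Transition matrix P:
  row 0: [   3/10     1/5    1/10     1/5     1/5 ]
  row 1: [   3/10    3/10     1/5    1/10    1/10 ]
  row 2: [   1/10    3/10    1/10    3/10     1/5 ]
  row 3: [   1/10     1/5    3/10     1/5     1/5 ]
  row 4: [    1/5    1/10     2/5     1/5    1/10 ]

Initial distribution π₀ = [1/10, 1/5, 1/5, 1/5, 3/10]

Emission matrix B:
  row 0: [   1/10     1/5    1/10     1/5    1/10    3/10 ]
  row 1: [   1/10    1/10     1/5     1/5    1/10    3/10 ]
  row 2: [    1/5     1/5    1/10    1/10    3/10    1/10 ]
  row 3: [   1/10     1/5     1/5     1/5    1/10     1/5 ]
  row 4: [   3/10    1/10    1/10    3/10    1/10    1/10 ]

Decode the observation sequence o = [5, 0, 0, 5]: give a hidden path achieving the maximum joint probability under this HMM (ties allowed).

path = [3, 4, 2, 1]

t=0: δ = [3.000e-02, 6.000e-02, 2.000e-02, 4.000e-02, 3.000e-02]  (obs o_0=5)
t=1: δ = [1.800e-03, 1.800e-03, 2.400e-03, 8.000e-04, 2.400e-03]  ψ = [1, 1, 1, 3, 3]  (obs o_1=0)
t=2: δ = [5.400e-05, 7.200e-05, 1.920e-04, 7.200e-05, 1.440e-04]  ψ = [0, 2, 4, 2, 2]  (obs o_2=0)
t=3: δ = [8.640e-06, 1.728e-05, 5.760e-06, 1.152e-05, 3.840e-06]  ψ = [4, 2, 4, 2, 2]  (obs o_3=5)
backtrack: best end state = 1; path = [3, 4, 2, 1]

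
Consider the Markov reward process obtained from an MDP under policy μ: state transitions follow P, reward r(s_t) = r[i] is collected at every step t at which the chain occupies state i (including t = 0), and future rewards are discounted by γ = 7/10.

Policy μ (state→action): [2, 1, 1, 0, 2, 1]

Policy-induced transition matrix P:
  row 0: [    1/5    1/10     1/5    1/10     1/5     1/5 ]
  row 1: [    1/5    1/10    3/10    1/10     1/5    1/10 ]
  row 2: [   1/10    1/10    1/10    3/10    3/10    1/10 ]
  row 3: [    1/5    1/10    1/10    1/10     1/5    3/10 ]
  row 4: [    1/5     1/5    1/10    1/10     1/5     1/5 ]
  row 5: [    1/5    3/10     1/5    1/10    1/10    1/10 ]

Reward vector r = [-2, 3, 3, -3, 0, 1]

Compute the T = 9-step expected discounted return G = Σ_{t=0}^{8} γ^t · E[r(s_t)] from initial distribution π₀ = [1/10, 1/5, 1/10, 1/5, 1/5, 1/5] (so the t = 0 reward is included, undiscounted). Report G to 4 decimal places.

t=0: π = [0.1000, 0.2000, 0.1000, 0.2000, 0.2000, 0.2000], E[r] = 0.3000, γ^t·E[r] = 0.300000, running G = 0.300000
t=1: π = [0.1900, 0.1600, 0.1700, 0.1200, 0.1900, 0.1700], E[r] = 0.4200, γ^t·E[r] = 0.294000, running G = 0.594000
t=2: π = [0.1830, 0.1530, 0.1680, 0.1340, 0.2000, 0.1620], E[r] = 0.3570, γ^t·E[r] = 0.174930, running G = 0.768930
t=3: π = [0.1832, 0.1524, 0.1651, 0.1336, 0.2006, 0.1651], E[r] = 0.3504, γ^t·E[r] = 0.120187, running G = 0.889117
t=4: π = [0.1835, 0.1531, 0.1653, 0.1330, 0.2000, 0.1651], E[r] = 0.3542, γ^t·E[r] = 0.085051, running G = 0.974168
t=5: π = [0.1835, 0.1530, 0.1655, 0.1331, 0.2000, 0.1650], E[r] = 0.3543, γ^t·E[r] = 0.059550, running G = 1.033717
t=6: π = [0.1835, 0.1530, 0.1654, 0.1331, 0.2001, 0.1650], E[r] = 0.3541, γ^t·E[r] = 0.041658, running G = 1.075375
t=7: π = [0.1835, 0.1530, 0.1654, 0.1331, 0.2000, 0.1650], E[r] = 0.3541, γ^t·E[r] = 0.029162, running G = 1.104537
t=8: π = [0.1835, 0.1530, 0.1654, 0.1331, 0.2000, 0.1650], E[r] = 0.3541, γ^t·E[r] = 0.020414, running G = 1.124951

G = 1.1250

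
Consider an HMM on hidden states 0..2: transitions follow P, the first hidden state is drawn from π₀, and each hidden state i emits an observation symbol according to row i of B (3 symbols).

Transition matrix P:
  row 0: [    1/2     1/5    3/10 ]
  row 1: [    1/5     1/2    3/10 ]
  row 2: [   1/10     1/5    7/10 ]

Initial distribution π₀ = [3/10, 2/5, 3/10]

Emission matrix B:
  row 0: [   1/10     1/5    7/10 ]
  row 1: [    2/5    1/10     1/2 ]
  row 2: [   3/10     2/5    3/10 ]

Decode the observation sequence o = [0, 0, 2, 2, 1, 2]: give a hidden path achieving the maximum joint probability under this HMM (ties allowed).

t=0: δ = [3.000e-02, 1.600e-01, 9.000e-02]  (obs o_0=0)
t=1: δ = [3.200e-03, 3.200e-02, 1.890e-02]  ψ = [1, 1, 2]  (obs o_1=0)
t=2: δ = [4.480e-03, 8.000e-03, 3.969e-03]  ψ = [1, 1, 2]  (obs o_2=2)
t=3: δ = [1.568e-03, 2.000e-03, 8.335e-04]  ψ = [0, 1, 2]  (obs o_3=2)
t=4: δ = [1.568e-04, 1.000e-04, 2.400e-04]  ψ = [0, 1, 1]  (obs o_4=1)
t=5: δ = [5.488e-05, 2.500e-05, 5.040e-05]  ψ = [0, 1, 2]  (obs o_5=2)
backtrack: best end state = 0; path = [1, 1, 0, 0, 0, 0]

path = [1, 1, 0, 0, 0, 0]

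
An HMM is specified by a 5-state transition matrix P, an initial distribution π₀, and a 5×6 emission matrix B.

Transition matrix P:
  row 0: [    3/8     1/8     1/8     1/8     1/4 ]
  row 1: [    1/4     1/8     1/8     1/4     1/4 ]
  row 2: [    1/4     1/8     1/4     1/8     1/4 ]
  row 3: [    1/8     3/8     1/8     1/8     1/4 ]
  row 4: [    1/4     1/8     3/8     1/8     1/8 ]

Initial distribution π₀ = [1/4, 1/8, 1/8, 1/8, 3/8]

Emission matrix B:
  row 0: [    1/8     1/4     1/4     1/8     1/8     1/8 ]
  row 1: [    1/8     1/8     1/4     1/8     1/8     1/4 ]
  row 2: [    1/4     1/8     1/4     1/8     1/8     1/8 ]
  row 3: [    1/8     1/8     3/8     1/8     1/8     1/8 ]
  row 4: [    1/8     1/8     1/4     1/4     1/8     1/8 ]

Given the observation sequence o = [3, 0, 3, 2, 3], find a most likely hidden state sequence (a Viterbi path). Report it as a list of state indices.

t=0: δ = [3.125e-02, 1.562e-02, 1.562e-02, 1.562e-02, 9.375e-02]  (obs o_0=3)
t=1: δ = [2.930e-03, 1.465e-03, 8.789e-03, 1.465e-03, 1.465e-03]  ψ = [4, 4, 4, 4, 4]  (obs o_1=0)
t=2: δ = [2.747e-04, 1.373e-04, 2.747e-04, 1.373e-04, 5.493e-04]  ψ = [2, 2, 2, 2, 2]  (obs o_2=3)
t=3: δ = [3.433e-05, 1.717e-05, 5.150e-05, 2.575e-05, 1.717e-05]  ψ = [4, 4, 4, 4, 0]  (obs o_3=2)
t=4: δ = [1.609e-06, 1.207e-06, 1.609e-06, 8.047e-07, 3.219e-06]  ψ = [0, 3, 2, 2, 2]  (obs o_4=3)
backtrack: best end state = 4; path = [4, 2, 4, 2, 4]

path = [4, 2, 4, 2, 4]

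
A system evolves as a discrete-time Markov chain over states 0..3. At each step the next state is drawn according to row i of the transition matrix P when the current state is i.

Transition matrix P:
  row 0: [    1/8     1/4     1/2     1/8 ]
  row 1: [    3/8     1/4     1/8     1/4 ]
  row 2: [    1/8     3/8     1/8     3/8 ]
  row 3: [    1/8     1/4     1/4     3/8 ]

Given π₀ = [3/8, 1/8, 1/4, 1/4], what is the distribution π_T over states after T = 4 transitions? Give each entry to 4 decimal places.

t=0: π = [0.3750, 0.1250, 0.2500, 0.2500]
t=1: π = [0.1563, 0.2813, 0.2969, 0.2656]
t=2: π = [0.1953, 0.2871, 0.2168, 0.3008]
t=3: π = [0.1968, 0.2771, 0.2358, 0.2903]
t=4: π = [0.1943, 0.2795, 0.2351, 0.2912]

π = [0.1943, 0.2795, 0.2351, 0.2912]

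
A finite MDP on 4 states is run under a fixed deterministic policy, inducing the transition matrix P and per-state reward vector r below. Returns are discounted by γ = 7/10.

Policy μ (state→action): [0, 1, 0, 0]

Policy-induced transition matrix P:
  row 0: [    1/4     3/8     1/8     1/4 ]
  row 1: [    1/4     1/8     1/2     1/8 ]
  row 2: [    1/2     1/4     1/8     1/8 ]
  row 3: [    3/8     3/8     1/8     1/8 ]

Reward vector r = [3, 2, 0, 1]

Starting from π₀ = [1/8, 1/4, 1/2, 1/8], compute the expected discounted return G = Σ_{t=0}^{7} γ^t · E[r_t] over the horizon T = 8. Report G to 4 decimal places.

t=0: π = [0.1250, 0.2500, 0.5000, 0.1250], E[r] = 1.0000, γ^t·E[r] = 1.000000, running G = 1.000000
t=1: π = [0.3906, 0.2500, 0.2188, 0.1406], E[r] = 1.8125, γ^t·E[r] = 1.268750, running G = 2.268750
t=2: π = [0.3223, 0.2852, 0.2188, 0.1738], E[r] = 1.7109, γ^t·E[r] = 0.838359, running G = 3.107109
t=3: π = [0.3264, 0.2764, 0.2319, 0.1653], E[r] = 1.6973, γ^t·E[r] = 0.582162, running G = 3.689271
t=4: π = [0.3286, 0.2769, 0.2286, 0.1658], E[r] = 1.7056, γ^t·E[r] = 0.409506, running G = 4.098778
t=5: π = [0.3279, 0.2772, 0.2288, 0.1661], E[r] = 1.7041, γ^t·E[r] = 0.286411, running G = 4.385189
t=6: π = [0.3280, 0.2771, 0.2289, 0.1660], E[r] = 1.7041, γ^t·E[r] = 0.200485, running G = 4.585674
t=7: π = [0.3280, 0.2771, 0.2289, 0.1660], E[r] = 1.7042, γ^t·E[r] = 0.140345, running G = 4.726019

G = 4.7260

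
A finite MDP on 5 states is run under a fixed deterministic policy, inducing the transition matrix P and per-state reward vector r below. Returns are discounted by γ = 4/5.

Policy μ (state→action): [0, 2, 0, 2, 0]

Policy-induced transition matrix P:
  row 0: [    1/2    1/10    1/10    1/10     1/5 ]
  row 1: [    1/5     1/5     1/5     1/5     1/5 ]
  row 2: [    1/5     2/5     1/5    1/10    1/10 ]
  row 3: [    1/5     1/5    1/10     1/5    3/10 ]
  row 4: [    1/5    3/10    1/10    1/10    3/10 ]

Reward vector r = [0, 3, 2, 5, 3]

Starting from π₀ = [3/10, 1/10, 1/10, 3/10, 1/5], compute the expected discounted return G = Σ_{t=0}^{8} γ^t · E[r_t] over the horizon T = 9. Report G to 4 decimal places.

G = 10.1917

t=0: π = [0.3000, 0.1000, 0.1000, 0.3000, 0.2000], E[r] = 2.6000, γ^t·E[r] = 2.600000, running G = 2.600000
t=1: π = [0.2900, 0.2100, 0.1200, 0.1400, 0.2400], E[r] = 2.2900, γ^t·E[r] = 1.832000, running G = 4.432000
t=2: π = [0.2870, 0.2190, 0.1330, 0.1350, 0.2260], E[r] = 2.2760, γ^t·E[r] = 1.456640, running G = 5.888640
t=3: π = [0.2861, 0.2205, 0.1352, 0.1354, 0.2228], E[r] = 2.2773, γ^t·E[r] = 1.165978, running G = 7.054618
t=4: π = [0.2858, 0.2207, 0.1356, 0.1356, 0.2223], E[r] = 2.2781, γ^t·E[r] = 0.933118, running G = 7.987736
t=5: π = [0.2857, 0.2208, 0.1356, 0.1356, 0.2222], E[r] = 2.2784, γ^t·E[r] = 0.746581, running G = 8.734317
t=6: π = [0.2857, 0.2208, 0.1356, 0.1356, 0.2222], E[r] = 2.2785, γ^t·E[r] = 0.597286, running G = 9.331603
t=7: π = [0.2857, 0.2208, 0.1356, 0.1356, 0.2222], E[r] = 2.2785, γ^t·E[r] = 0.477834, running G = 9.809437
t=8: π = [0.2857, 0.2208, 0.1356, 0.1356, 0.2222], E[r] = 2.2785, γ^t·E[r] = 0.382268, running G = 10.191705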